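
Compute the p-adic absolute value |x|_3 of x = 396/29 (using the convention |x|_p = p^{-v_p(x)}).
|396/29|_3 = 1/9

Step 1 — compute v_3(x) by factoring powers of 3 out of the numerator and denominator: v_3(396/29) = 2. Step 2 — apply |x|_p = p^{-v_p(x)} = 3^{-2} = 1/9.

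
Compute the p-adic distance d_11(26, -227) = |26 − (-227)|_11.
d_11(26, -227) = 1/11

Step 1 — x − y = 26 − (-227) = 253. Step 2 — v_11(253) = 1 (factor: 253 = (11^1 · 23); the sign does not affect v_p). Step 3 — |x − y|_11 = 11^{-1} = 1/11.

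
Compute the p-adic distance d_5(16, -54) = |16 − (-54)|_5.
d_5(16, -54) = 1/5

Step 1 — x − y = 16 − (-54) = 70. Step 2 — v_5(70) = 1 (factor: 70 = (5^1 · 14); the sign does not affect v_p). Step 3 — |x − y|_5 = 5^{-1} = 1/5.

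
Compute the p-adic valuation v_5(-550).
v_5(-550) = 2

v_5(n) is the largest exponent k such that 5^k divides n. Factor out: -550 = -5^2 · 22. (Sign doesn't affect v_p.) So v_5(-550) = 2.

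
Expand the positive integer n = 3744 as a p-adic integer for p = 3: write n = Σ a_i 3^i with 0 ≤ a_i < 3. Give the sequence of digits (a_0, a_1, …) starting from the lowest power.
(a_0, a_1, …) = (0, 0, 2, 0, 1, 0, 2, 1)

Repeated division by 3 gives the digits low-to-high: 3744 = 2·3^2 + 1·3^4 + 2·3^6 + 1·3^7. Digit sequence: (0, 0, 2, 0, 1, 0, 2, 1).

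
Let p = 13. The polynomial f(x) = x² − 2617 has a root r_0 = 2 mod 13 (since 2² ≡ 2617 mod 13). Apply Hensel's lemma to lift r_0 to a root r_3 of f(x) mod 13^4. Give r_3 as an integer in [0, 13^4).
r_3 = 17175 (mod 28561)

Hensel's recurrence: r_{i+1} = r_i − f(r_i)·(f′(r_i))^{-1} mod 13^{i+2}, with f′(x) = 2x. Iterate:
  r_0 = 2 (mod 13)
  r_1 = 106 (mod 169)
  r_2 = 1796 (mod 2197)
  r_3 = 17175 (mod 28561)
Final: r_3 = 17175, and one checks f(r_3) ≡ 0 mod 13^4.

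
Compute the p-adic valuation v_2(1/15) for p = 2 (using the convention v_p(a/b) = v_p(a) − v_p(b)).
v_2(1/15) = 0

Factor powers of 2 from the numerator and denominator of the reduced fraction: 1 = 2^0 · 1 and 15 = 2^0 · 15. Apply v_p(a/b) = v_p(a) − v_p(b): v_2(1/15) = 0 − 0 = 0.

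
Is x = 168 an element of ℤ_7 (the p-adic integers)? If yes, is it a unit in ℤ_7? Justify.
x ∈ ℤ_7 but not a unit; v_7(x) = 1 > 0

ℤ_7 = {x ∈ ℚ_7 : v_7(x) ≥ 0} and ℤ_7^× = {x ∈ ℤ_7 : v_7(x) = 0}. Here v_7(168) = v_7(num) − v_7(den) = 1; compare against these criteria.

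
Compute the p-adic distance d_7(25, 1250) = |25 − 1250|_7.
d_7(25, 1250) = 1/49

Step 1 — x − y = 25 − 1250 = -1225. Step 2 — v_7(-1225) = 2 (factor: -1225 = −(7^2 · 25); the sign does not affect v_p). Step 3 — |x − y|_7 = 7^{-2} = 1/49.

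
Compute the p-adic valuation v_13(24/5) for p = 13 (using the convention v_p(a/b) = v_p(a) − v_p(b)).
v_13(24/5) = 0

Factor powers of 13 from the numerator and denominator of the reduced fraction: 24 = 13^0 · 24 and 5 = 13^0 · 5. Apply v_p(a/b) = v_p(a) − v_p(b): v_13(24/5) = 0 − 0 = 0.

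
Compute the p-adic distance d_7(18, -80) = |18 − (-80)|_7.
d_7(18, -80) = 1/49

Step 1 — x − y = 18 − (-80) = 98. Step 2 — v_7(98) = 2 (factor: 98 = (7^2 · 2); the sign does not affect v_p). Step 3 — |x − y|_7 = 7^{-2} = 1/49.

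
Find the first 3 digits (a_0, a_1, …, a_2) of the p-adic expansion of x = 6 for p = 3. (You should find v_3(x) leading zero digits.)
(a_0, …, a_2) = (0, 2, 0)

v_3(6) = 1, so a_0 = ... = a_0 = 0. Factor out: x = 3^1 · u with u = 2 a unit in ℤ_3. Expand u iteratively via a_{v+i} = u_i mod 3, u_{i+1} = (u_i − a_{v+i})/3:
  u_0 = 2;  a_1 = 2;  u_1 = (u_0 − 2)/3 = 0
  u_1 = 0;  a_2 = 0;  u_2 = (u_1 − 0)/3 = 0
Digits: (0, 2, 0).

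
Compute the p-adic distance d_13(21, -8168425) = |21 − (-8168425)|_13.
d_13(21, -8168425) = 1/371293

Step 1 — x − y = 21 − (-8168425) = 8168446. Step 2 — v_13(8168446) = 5 (factor: 8168446 = (13^5 · 22); the sign does not affect v_p). Step 3 — |x − y|_13 = 13^{-5} = 1/371293.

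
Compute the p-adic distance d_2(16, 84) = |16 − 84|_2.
d_2(16, 84) = 1/4

Step 1 — x − y = 16 − 84 = -68. Step 2 — v_2(-68) = 2 (factor: -68 = −(2^2 · 17); the sign does not affect v_p). Step 3 — |x − y|_2 = 2^{-2} = 1/4.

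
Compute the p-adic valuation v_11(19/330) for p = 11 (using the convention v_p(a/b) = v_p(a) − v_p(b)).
v_11(19/330) = -1

Factor powers of 11 from the numerator and denominator of the reduced fraction: 19 = 11^0 · 19 and 330 = 11^1 · 30. Apply v_p(a/b) = v_p(a) − v_p(b): v_11(19/330) = 0 − 1 = -1.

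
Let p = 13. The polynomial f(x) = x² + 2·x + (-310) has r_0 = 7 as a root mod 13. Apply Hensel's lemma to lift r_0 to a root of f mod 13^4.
r_3 = 12201 (mod 28561)

Hensel: r_{i+1} = r_i − f(r_i)·(f′(r_i))^{-1} mod 13^{i+2}, f′(x) = 2x + 2. Iterate:
  r_0 = 7 (mod 13)
  r_1 = 33 (mod 169)
  r_2 = 1216 (mod 2197)
  r_3 = 12201 (mod 28561)
Final: r = 12201 satisfies f(r) ≡ 0 mod 13^4.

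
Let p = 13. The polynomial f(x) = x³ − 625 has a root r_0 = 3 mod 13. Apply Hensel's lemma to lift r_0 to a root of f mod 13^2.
r_1 = 94 (mod 169)

Hensel: r_{i+1} = r_i − f(r_i)/f′(r_i) mod 13^{i+2}, where f′(x) = 3x². Iterate:
  r_0 = 3 (mod 13)
  r_1 = 94 (mod 169)
Final: r = 94 with f(r) ≡ 0 mod 13^2.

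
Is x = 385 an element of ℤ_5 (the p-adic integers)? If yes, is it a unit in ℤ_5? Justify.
x ∈ ℤ_5 but not a unit; v_5(x) = 1 > 0

ℤ_5 = {x ∈ ℚ_5 : v_5(x) ≥ 0} and ℤ_5^× = {x ∈ ℤ_5 : v_5(x) = 0}. Here v_5(385) = v_5(num) − v_5(den) = 1; compare against these criteria.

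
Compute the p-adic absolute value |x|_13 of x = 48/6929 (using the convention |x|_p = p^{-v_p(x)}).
|48/6929|_13 = 169

Step 1 — compute v_13(x) by factoring powers of 13 out of the numerator and denominator: v_13(48/6929) = -2. Step 2 — apply |x|_p = p^{-v_p(x)} = 13^{2} = 169.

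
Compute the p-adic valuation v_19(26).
v_19(26) = 0

v_19(n) is the largest exponent k such that 19^k divides n. Factor out: 26 = 19^0 · 26. (Sign doesn't affect v_p.) So v_19(26) = 0.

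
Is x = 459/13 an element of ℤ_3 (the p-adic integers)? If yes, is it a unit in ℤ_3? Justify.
x ∈ ℤ_3 but not a unit; v_3(x) = 3 > 0

ℤ_3 = {x ∈ ℚ_3 : v_3(x) ≥ 0} and ℤ_3^× = {x ∈ ℤ_3 : v_3(x) = 0}. Here v_3(459/13) = v_3(num) − v_3(den) = 3; compare against these criteria.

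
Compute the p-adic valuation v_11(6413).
v_11(6413) = 2

v_11(n) is the largest exponent k such that 11^k divides n. Factor out: 6413 = 11^2 · 53. (Sign doesn't affect v_p.) So v_11(6413) = 2.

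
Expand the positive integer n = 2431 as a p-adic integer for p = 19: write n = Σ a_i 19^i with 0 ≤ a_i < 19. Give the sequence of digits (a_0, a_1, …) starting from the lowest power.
(a_0, a_1, …) = (18, 13, 6)

Repeated division by 19 gives the digits low-to-high: 2431 = 18 + 13·19^1 + 6·19^2. Digit sequence: (18, 13, 6).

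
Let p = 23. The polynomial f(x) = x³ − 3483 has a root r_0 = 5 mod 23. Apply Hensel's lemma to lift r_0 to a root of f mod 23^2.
r_1 = 212 (mod 529)

Hensel: r_{i+1} = r_i − f(r_i)/f′(r_i) mod 23^{i+2}, where f′(x) = 3x². Iterate:
  r_0 = 5 (mod 23)
  r_1 = 212 (mod 529)
Final: r = 212 with f(r) ≡ 0 mod 23^2.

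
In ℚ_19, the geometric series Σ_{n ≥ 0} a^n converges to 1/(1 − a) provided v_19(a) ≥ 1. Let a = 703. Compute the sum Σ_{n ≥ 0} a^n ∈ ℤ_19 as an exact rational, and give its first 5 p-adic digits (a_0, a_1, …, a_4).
Σ a^n = 1/(1 − a) = -1/702;  first 5 digits = (1, 18, 2, 14, 10)

v_19(a) = 1 ≥ 1, so the series converges in ℤ_19 to 1/(1 − a) = 1/(1 − 703) = -1/702. Expand this rational in ℤ_19: compute digits iteratively via d_i = x_i mod 19, x_{i+1} = (x_i − d_i)/19. The first 5 digits are (1, 18, 2, 14, 10).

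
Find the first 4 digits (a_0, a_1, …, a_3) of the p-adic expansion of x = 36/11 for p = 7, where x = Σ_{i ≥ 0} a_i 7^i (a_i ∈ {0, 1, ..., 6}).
(a_0, …, a_3) = (2, 4, 2, 6)

v_7(36/11) = 0 (numerator and denominator both coprime to 7), so x ∈ ℤ_7^×. Compute digits iteratively via a_i = x_i mod 7, x_{i+1} = (x_i − a_i)/7, with x_0 = x:
  x_0 = 36/11;  a_0 = 2;  x_1 = (x_0 − 2)/7 = 2/11
  x_1 = 2/11;  a_1 = 4;  x_2 = (x_1 − 4)/7 = -6/11
  x_2 = -6/11;  a_2 = 2;  x_3 = (x_2 − 2)/7 = -4/11
  x_3 = -4/11;  a_3 = 6;  x_4 = (x_3 − 6)/7 = -10/11
Digits: (2, 4, 2, 6).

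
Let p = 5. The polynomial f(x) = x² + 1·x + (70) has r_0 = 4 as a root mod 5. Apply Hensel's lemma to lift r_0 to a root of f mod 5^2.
r_1 = 19 (mod 25)

Hensel: r_{i+1} = r_i − f(r_i)·(f′(r_i))^{-1} mod 5^{i+2}, f′(x) = 2x + 1. Iterate:
  r_0 = 4 (mod 5)
  r_1 = 19 (mod 25)
Final: r = 19 satisfies f(r) ≡ 0 mod 5^2.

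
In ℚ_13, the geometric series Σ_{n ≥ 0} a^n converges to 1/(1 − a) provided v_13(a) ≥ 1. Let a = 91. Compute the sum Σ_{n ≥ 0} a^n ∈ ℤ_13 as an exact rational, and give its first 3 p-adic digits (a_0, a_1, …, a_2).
Σ a^n = 1/(1 − a) = -1/90;  first 3 digits = (1, 7, 10)

v_13(a) = 1 ≥ 1, so the series converges in ℤ_13 to 1/(1 − a) = 1/(1 − 91) = -1/90. Expand this rational in ℤ_13: compute digits iteratively via d_i = x_i mod 13, x_{i+1} = (x_i − d_i)/13. The first 3 digits are (1, 7, 10).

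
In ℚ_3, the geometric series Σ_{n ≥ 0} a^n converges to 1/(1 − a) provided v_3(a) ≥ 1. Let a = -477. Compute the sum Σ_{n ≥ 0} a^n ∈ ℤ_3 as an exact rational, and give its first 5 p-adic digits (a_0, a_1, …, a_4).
Σ a^n = 1/(1 − a) = 1/478;  first 5 digits = (1, 0, 1, 0, 1)

v_3(a) = 2 ≥ 1, so the series converges in ℤ_3 to 1/(1 − a) = 1/(1 − (-477)) = 1/478. Expand this rational in ℤ_3: compute digits iteratively via d_i = x_i mod 3, x_{i+1} = (x_i − d_i)/3. The first 5 digits are (1, 0, 1, 0, 1).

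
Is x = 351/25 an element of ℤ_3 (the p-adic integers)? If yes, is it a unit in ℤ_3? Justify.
x ∈ ℤ_3 but not a unit; v_3(x) = 3 > 0

ℤ_3 = {x ∈ ℚ_3 : v_3(x) ≥ 0} and ℤ_3^× = {x ∈ ℤ_3 : v_3(x) = 0}. Here v_3(351/25) = v_3(num) − v_3(den) = 3; compare against these criteria.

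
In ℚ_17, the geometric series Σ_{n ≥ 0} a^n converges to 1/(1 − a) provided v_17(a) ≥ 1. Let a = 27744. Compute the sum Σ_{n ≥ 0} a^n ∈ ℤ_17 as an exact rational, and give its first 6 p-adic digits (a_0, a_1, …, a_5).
Σ a^n = 1/(1 − a) = -1/27743;  first 6 digits = (1, 0, 11, 5, 2, 15)

v_17(a) = 2 ≥ 1, so the series converges in ℤ_17 to 1/(1 − a) = 1/(1 − 27744) = -1/27743. Expand this rational in ℤ_17: compute digits iteratively via d_i = x_i mod 17, x_{i+1} = (x_i − d_i)/17. The first 6 digits are (1, 0, 11, 5, 2, 15).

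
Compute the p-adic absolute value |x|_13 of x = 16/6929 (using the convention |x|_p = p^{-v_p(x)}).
|16/6929|_13 = 169

Step 1 — compute v_13(x) by factoring powers of 13 out of the numerator and denominator: v_13(16/6929) = -2. Step 2 — apply |x|_p = p^{-v_p(x)} = 13^{2} = 169.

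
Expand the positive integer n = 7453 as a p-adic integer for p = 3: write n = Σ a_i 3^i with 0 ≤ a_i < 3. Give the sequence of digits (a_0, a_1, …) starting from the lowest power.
(a_0, a_1, …) = (1, 0, 0, 0, 2, 0, 1, 0, 1)

Repeated division by 3 gives the digits low-to-high: 7453 = 1 + 2·3^4 + 1·3^6 + 1·3^8. Digit sequence: (1, 0, 0, 0, 2, 0, 1, 0, 1).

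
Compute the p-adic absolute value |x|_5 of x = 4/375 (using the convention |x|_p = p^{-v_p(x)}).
|4/375|_5 = 125

Step 1 — compute v_5(x) by factoring powers of 5 out of the numerator and denominator: v_5(4/375) = -3. Step 2 — apply |x|_p = p^{-v_p(x)} = 5^{3} = 125.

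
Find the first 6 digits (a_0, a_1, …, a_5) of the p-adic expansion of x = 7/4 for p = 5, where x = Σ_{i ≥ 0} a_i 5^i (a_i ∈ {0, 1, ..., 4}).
(a_0, …, a_5) = (3, 1, 1, 1, 1, 1)

v_5(7/4) = 0 (numerator and denominator both coprime to 5), so x ∈ ℤ_5^×. Compute digits iteratively via a_i = x_i mod 5, x_{i+1} = (x_i − a_i)/5, with x_0 = x:
  x_0 = 7/4;  a_0 = 3;  x_1 = (x_0 − 3)/5 = -1/4
  x_1 = -1/4;  a_1 = 1;  x_2 = (x_1 − 1)/5 = -1/4
  x_2 = -1/4;  a_2 = 1;  x_3 = (x_2 − 1)/5 = -1/4
  x_3 = -1/4;  a_3 = 1;  x_4 = (x_3 − 1)/5 = -1/4
  x_4 = -1/4;  a_4 = 1;  x_5 = (x_4 − 1)/5 = -1/4
  x_5 = -1/4;  a_5 = 1;  x_6 = (x_5 − 1)/5 = -1/4
Digits: (3, 1, 1, 1, 1, 1).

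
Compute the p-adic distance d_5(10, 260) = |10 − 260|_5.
d_5(10, 260) = 1/125

Step 1 — x − y = 10 − 260 = -250. Step 2 — v_5(-250) = 3 (factor: -250 = −(5^3 · 2); the sign does not affect v_p). Step 3 — |x − y|_5 = 5^{-3} = 1/125.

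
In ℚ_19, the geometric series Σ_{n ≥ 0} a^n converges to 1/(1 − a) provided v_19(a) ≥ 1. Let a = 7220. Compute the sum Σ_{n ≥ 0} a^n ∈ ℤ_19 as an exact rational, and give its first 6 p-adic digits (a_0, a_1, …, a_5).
Σ a^n = 1/(1 − a) = -1/7219;  first 6 digits = (1, 0, 1, 1, 1, 2)

v_19(a) = 2 ≥ 1, so the series converges in ℤ_19 to 1/(1 − a) = 1/(1 − 7220) = -1/7219. Expand this rational in ℤ_19: compute digits iteratively via d_i = x_i mod 19, x_{i+1} = (x_i − d_i)/19. The first 6 digits are (1, 0, 1, 1, 1, 2).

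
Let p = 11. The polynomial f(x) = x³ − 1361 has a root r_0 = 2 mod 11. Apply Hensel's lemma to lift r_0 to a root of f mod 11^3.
r_2 = 871 (mod 1331)

Hensel: r_{i+1} = r_i − f(r_i)/f′(r_i) mod 11^{i+2}, where f′(x) = 3x². Iterate:
  r_0 = 2 (mod 11)
  r_1 = 24 (mod 121)
  r_2 = 871 (mod 1331)
Final: r = 871 with f(r) ≡ 0 mod 11^3.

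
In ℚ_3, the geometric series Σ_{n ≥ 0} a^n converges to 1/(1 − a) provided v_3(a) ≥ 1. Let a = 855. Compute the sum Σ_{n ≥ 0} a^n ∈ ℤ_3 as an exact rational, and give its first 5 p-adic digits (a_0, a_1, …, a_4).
Σ a^n = 1/(1 − a) = -1/854;  first 5 digits = (1, 0, 2, 1, 2)

v_3(a) = 2 ≥ 1, so the series converges in ℤ_3 to 1/(1 − a) = 1/(1 − 855) = -1/854. Expand this rational in ℤ_3: compute digits iteratively via d_i = x_i mod 3, x_{i+1} = (x_i − d_i)/3. The first 5 digits are (1, 0, 2, 1, 2).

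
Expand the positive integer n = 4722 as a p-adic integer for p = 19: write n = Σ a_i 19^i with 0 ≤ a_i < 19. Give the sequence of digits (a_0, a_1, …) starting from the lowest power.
(a_0, a_1, …) = (10, 1, 13)

Repeated division by 19 gives the digits low-to-high: 4722 = 10 + 1·19^1 + 13·19^2. Digit sequence: (10, 1, 13).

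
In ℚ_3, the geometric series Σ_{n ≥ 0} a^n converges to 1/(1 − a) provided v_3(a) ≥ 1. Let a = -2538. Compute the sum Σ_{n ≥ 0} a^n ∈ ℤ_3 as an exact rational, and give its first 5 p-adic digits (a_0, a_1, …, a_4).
Σ a^n = 1/(1 − a) = 1/2539;  first 5 digits = (1, 0, 0, 2, 1)

v_3(a) = 3 ≥ 1, so the series converges in ℤ_3 to 1/(1 − a) = 1/(1 − (-2538)) = 1/2539. Expand this rational in ℤ_3: compute digits iteratively via d_i = x_i mod 3, x_{i+1} = (x_i − d_i)/3. The first 5 digits are (1, 0, 0, 2, 1).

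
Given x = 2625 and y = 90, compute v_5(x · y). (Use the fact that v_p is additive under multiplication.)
v_5(236250) = 4

v_p(x) = 3 (factor: 2625 = 5^3 · 21); v_p(y) = 1 (factor: 90 = 5^1 · 18). Additivity: v_p(xy) = v_p(x) + v_p(y) = 3 + 1 = 4. (Direct check: xy = 236250 = 5^4 · (378).)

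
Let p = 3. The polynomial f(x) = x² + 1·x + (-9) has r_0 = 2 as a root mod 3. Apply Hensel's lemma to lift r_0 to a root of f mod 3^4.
r_3 = 71 (mod 81)

Hensel: r_{i+1} = r_i − f(r_i)·(f′(r_i))^{-1} mod 3^{i+2}, f′(x) = 2x + 1. Iterate:
  r_0 = 2 (mod 3)
  r_1 = 8 (mod 9)
  r_2 = 17 (mod 27)
  r_3 = 71 (mod 81)
Final: r = 71 satisfies f(r) ≡ 0 mod 3^4.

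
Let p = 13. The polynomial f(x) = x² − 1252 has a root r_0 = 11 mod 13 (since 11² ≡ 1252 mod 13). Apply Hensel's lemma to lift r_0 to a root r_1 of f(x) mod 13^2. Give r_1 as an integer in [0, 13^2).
r_1 = 24 (mod 169)

Hensel's recurrence: r_{i+1} = r_i − f(r_i)·(f′(r_i))^{-1} mod 13^{i+2}, with f′(x) = 2x. Iterate:
  r_0 = 11 (mod 13)
  r_1 = 24 (mod 169)
Final: r_1 = 24, and one checks f(r_1) ≡ 0 mod 13^2.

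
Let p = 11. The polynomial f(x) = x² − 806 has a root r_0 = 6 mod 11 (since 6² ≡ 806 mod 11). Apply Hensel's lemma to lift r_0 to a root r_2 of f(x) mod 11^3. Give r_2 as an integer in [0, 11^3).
r_2 = 1018 (mod 1331)

Hensel's recurrence: r_{i+1} = r_i − f(r_i)·(f′(r_i))^{-1} mod 11^{i+2}, with f′(x) = 2x. Iterate:
  r_0 = 6 (mod 11)
  r_1 = 50 (mod 121)
  r_2 = 1018 (mod 1331)
Final: r_2 = 1018, and one checks f(r_2) ≡ 0 mod 11^3.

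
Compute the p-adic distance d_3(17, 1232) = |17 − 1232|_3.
d_3(17, 1232) = 1/243

Step 1 — x − y = 17 − 1232 = -1215. Step 2 — v_3(-1215) = 5 (factor: -1215 = −(3^5 · 5); the sign does not affect v_p). Step 3 — |x − y|_3 = 3^{-5} = 1/243.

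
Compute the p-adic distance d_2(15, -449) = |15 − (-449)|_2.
d_2(15, -449) = 1/16

Step 1 — x − y = 15 − (-449) = 464. Step 2 — v_2(464) = 4 (factor: 464 = (2^4 · 29); the sign does not affect v_p). Step 3 — |x − y|_2 = 2^{-4} = 1/16.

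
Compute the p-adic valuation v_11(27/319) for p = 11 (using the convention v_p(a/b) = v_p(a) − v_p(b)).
v_11(27/319) = -1

Factor powers of 11 from the numerator and denominator of the reduced fraction: 27 = 11^0 · 27 and 319 = 11^1 · 29. Apply v_p(a/b) = v_p(a) − v_p(b): v_11(27/319) = 0 − 1 = -1.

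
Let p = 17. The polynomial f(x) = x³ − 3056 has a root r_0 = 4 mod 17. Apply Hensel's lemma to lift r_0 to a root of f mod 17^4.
r_3 = 11241 (mod 83521)

Hensel: r_{i+1} = r_i − f(r_i)/f′(r_i) mod 17^{i+2}, where f′(x) = 3x². Iterate:
  r_0 = 4 (mod 17)
  r_1 = 259 (mod 289)
  r_2 = 1415 (mod 4913)
  r_3 = 11241 (mod 83521)
Final: r = 11241 with f(r) ≡ 0 mod 17^4.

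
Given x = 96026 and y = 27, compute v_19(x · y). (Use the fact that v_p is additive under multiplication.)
v_19(2592702) = 3

v_p(x) = 3 (factor: 96026 = 19^3 · 14); v_p(y) = 0 (factor: 27 = 19^0 · 27). Additivity: v_p(xy) = v_p(x) + v_p(y) = 3 + 0 = 3. (Direct check: xy = 2592702 = 19^3 · (378).)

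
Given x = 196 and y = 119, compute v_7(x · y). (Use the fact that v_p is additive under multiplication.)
v_7(23324) = 3

v_p(x) = 2 (factor: 196 = 7^2 · 4); v_p(y) = 1 (factor: 119 = 7^1 · 17). Additivity: v_p(xy) = v_p(x) + v_p(y) = 2 + 1 = 3. (Direct check: xy = 23324 = 7^3 · (68).)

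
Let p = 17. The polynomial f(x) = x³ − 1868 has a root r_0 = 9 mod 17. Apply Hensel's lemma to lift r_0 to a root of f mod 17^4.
r_3 = 39483 (mod 83521)

Hensel: r_{i+1} = r_i − f(r_i)/f′(r_i) mod 17^{i+2}, where f′(x) = 3x². Iterate:
  r_0 = 9 (mod 17)
  r_1 = 179 (mod 289)
  r_2 = 179 (mod 4913)
  r_3 = 39483 (mod 83521)
Final: r = 39483 with f(r) ≡ 0 mod 17^4.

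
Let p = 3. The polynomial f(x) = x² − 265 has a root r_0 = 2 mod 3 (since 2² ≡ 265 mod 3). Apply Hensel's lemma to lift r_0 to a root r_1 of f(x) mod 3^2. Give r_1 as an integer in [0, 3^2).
r_1 = 2 (mod 9)

Hensel's recurrence: r_{i+1} = r_i − f(r_i)·(f′(r_i))^{-1} mod 3^{i+2}, with f′(x) = 2x. Iterate:
  r_0 = 2 (mod 3)
  r_1 = 2 (mod 9)
Final: r_1 = 2, and one checks f(r_1) ≡ 0 mod 3^2.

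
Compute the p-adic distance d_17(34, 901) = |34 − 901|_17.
d_17(34, 901) = 1/289

Step 1 — x − y = 34 − 901 = -867. Step 2 — v_17(-867) = 2 (factor: -867 = −(17^2 · 3); the sign does not affect v_p). Step 3 — |x − y|_17 = 17^{-2} = 1/289.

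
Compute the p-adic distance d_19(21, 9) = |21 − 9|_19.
d_19(21, 9) = 1

Step 1 — x − y = 21 − 9 = 12. Step 2 — v_19(12) = 0 (factor: 12 = (19^0 · 12); the sign does not affect v_p). Step 3 — |x − y|_19 = 19^{0} = 1.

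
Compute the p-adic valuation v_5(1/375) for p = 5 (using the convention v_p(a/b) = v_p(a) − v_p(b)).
v_5(1/375) = -3

Factor powers of 5 from the numerator and denominator of the reduced fraction: 1 = 5^0 · 1 and 375 = 5^3 · 3. Apply v_p(a/b) = v_p(a) − v_p(b): v_5(1/375) = 0 − 3 = -3.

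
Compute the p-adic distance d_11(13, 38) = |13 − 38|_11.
d_11(13, 38) = 1

Step 1 — x − y = 13 − 38 = -25. Step 2 — v_11(-25) = 0 (factor: -25 = −(11^0 · 25); the sign does not affect v_p). Step 3 — |x − y|_11 = 11^{0} = 1.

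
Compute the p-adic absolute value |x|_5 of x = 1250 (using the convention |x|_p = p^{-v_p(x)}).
|1250|_5 = 1/625

Step 1 — compute v_5(x) by factoring powers of 5 out of the numerator and denominator: v_5(1250) = 4. Step 2 — apply |x|_p = p^{-v_p(x)} = 5^{-4} = 1/625.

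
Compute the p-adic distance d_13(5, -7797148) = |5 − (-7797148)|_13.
d_13(5, -7797148) = 1/371293

Step 1 — x − y = 5 − (-7797148) = 7797153. Step 2 — v_13(7797153) = 5 (factor: 7797153 = (13^5 · 21); the sign does not affect v_p). Step 3 — |x − y|_13 = 13^{-5} = 1/371293.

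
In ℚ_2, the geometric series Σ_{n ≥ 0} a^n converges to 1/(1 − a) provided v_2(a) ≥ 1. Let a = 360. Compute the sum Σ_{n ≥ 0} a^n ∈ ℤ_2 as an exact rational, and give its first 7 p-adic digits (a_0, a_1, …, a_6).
Σ a^n = 1/(1 − a) = -1/359;  first 7 digits = (1, 0, 0, 1, 0, 1, 0)

v_2(a) = 3 ≥ 1, so the series converges in ℤ_2 to 1/(1 − a) = 1/(1 − 360) = -1/359. Expand this rational in ℤ_2: compute digits iteratively via d_i = x_i mod 2, x_{i+1} = (x_i − d_i)/2. The first 7 digits are (1, 0, 0, 1, 0, 1, 0).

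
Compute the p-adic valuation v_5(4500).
v_5(4500) = 3

v_5(n) is the largest exponent k such that 5^k divides n. Factor out: 4500 = 5^3 · 36. (Sign doesn't affect v_p.) So v_5(4500) = 3.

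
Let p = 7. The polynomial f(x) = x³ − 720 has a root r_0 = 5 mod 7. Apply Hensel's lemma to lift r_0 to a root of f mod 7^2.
r_1 = 26 (mod 49)

Hensel: r_{i+1} = r_i − f(r_i)/f′(r_i) mod 7^{i+2}, where f′(x) = 3x². Iterate:
  r_0 = 5 (mod 7)
  r_1 = 26 (mod 49)
Final: r = 26 with f(r) ≡ 0 mod 7^2.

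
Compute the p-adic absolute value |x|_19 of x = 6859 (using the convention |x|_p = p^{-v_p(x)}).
|6859|_19 = 1/6859

Step 1 — compute v_19(x) by factoring powers of 19 out of the numerator and denominator: v_19(6859) = 3. Step 2 — apply |x|_p = p^{-v_p(x)} = 19^{-3} = 1/6859.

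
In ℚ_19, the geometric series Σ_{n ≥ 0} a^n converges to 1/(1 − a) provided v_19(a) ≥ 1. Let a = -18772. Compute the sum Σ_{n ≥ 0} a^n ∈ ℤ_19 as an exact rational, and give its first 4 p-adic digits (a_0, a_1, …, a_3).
Σ a^n = 1/(1 − a) = 1/18773;  first 4 digits = (1, 0, 5, 16)

v_19(a) = 2 ≥ 1, so the series converges in ℤ_19 to 1/(1 − a) = 1/(1 − (-18772)) = 1/18773. Expand this rational in ℤ_19: compute digits iteratively via d_i = x_i mod 19, x_{i+1} = (x_i − d_i)/19. The first 4 digits are (1, 0, 5, 16).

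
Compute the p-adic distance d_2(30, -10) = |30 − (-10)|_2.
d_2(30, -10) = 1/8

Step 1 — x − y = 30 − (-10) = 40. Step 2 — v_2(40) = 3 (factor: 40 = (2^3 · 5); the sign does not affect v_p). Step 3 — |x − y|_2 = 2^{-3} = 1/8.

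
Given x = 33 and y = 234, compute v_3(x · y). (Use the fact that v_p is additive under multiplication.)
v_3(7722) = 3

v_p(x) = 1 (factor: 33 = 3^1 · 11); v_p(y) = 2 (factor: 234 = 3^2 · 26). Additivity: v_p(xy) = v_p(x) + v_p(y) = 1 + 2 = 3. (Direct check: xy = 7722 = 3^3 · (286).)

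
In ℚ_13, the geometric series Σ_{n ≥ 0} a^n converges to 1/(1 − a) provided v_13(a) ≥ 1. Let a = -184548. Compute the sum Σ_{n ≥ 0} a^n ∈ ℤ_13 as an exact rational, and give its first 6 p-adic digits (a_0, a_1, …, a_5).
Σ a^n = 1/(1 − a) = 1/184549;  first 6 digits = (1, 0, 0, 7, 6, 12)

v_13(a) = 3 ≥ 1, so the series converges in ℤ_13 to 1/(1 − a) = 1/(1 − (-184548)) = 1/184549. Expand this rational in ℤ_13: compute digits iteratively via d_i = x_i mod 13, x_{i+1} = (x_i − d_i)/13. The first 6 digits are (1, 0, 0, 7, 6, 12).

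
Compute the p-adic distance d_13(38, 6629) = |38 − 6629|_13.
d_13(38, 6629) = 1/2197

Step 1 — x − y = 38 − 6629 = -6591. Step 2 — v_13(-6591) = 3 (factor: -6591 = −(13^3 · 3); the sign does not affect v_p). Step 3 — |x − y|_13 = 13^{-3} = 1/2197.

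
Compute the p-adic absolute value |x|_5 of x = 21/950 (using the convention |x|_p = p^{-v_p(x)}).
|21/950|_5 = 25

Step 1 — compute v_5(x) by factoring powers of 5 out of the numerator and denominator: v_5(21/950) = -2. Step 2 — apply |x|_p = p^{-v_p(x)} = 5^{2} = 25.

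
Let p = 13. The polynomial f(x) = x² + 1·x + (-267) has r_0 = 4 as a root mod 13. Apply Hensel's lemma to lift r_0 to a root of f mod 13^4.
r_3 = 25926 (mod 28561)

Hensel: r_{i+1} = r_i − f(r_i)·(f′(r_i))^{-1} mod 13^{i+2}, f′(x) = 2x + 1. Iterate:
  r_0 = 4 (mod 13)
  r_1 = 69 (mod 169)
  r_2 = 1759 (mod 2197)
  r_3 = 25926 (mod 28561)
Final: r = 25926 satisfies f(r) ≡ 0 mod 13^4.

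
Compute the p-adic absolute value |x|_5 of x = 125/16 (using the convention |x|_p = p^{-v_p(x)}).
|125/16|_5 = 1/125

Step 1 — compute v_5(x) by factoring powers of 5 out of the numerator and denominator: v_5(125/16) = 3. Step 2 — apply |x|_p = p^{-v_p(x)} = 5^{-3} = 1/125.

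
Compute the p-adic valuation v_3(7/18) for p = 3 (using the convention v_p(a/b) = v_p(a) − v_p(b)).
v_3(7/18) = -2

Factor powers of 3 from the numerator and denominator of the reduced fraction: 7 = 3^0 · 7 and 18 = 3^2 · 2. Apply v_p(a/b) = v_p(a) − v_p(b): v_3(7/18) = 0 − 2 = -2.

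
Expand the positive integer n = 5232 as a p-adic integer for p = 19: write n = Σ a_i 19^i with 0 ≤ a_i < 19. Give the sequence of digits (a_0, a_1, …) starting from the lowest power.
(a_0, a_1, …) = (7, 9, 14)

Repeated division by 19 gives the digits low-to-high: 5232 = 7 + 9·19^1 + 14·19^2. Digit sequence: (7, 9, 14).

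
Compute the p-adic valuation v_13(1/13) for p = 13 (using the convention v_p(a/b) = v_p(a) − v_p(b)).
v_13(1/13) = -1

Factor powers of 13 from the numerator and denominator of the reduced fraction: 1 = 13^0 · 1 and 13 = 13^1 · 1. Apply v_p(a/b) = v_p(a) − v_p(b): v_13(1/13) = 0 − 1 = -1.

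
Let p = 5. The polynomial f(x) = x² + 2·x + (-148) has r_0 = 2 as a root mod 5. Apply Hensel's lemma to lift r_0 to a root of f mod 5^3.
r_2 = 92 (mod 125)

Hensel: r_{i+1} = r_i − f(r_i)·(f′(r_i))^{-1} mod 5^{i+2}, f′(x) = 2x + 2. Iterate:
  r_0 = 2 (mod 5)
  r_1 = 17 (mod 25)
  r_2 = 92 (mod 125)
Final: r = 92 satisfies f(r) ≡ 0 mod 5^3.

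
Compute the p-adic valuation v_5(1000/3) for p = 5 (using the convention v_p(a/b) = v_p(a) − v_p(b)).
v_5(1000/3) = 3

Factor powers of 5 from the numerator and denominator of the reduced fraction: 1000 = 5^3 · 8 and 3 = 5^0 · 3. Apply v_p(a/b) = v_p(a) − v_p(b): v_5(1000/3) = 3 − 0 = 3.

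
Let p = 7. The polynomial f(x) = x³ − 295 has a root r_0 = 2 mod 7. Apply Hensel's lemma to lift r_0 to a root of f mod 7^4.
r_3 = 1892 (mod 2401)

Hensel: r_{i+1} = r_i − f(r_i)/f′(r_i) mod 7^{i+2}, where f′(x) = 3x². Iterate:
  r_0 = 2 (mod 7)
  r_1 = 30 (mod 49)
  r_2 = 177 (mod 343)
  r_3 = 1892 (mod 2401)
Final: r = 1892 with f(r) ≡ 0 mod 7^4.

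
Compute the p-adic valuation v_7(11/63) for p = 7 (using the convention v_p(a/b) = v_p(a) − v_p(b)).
v_7(11/63) = -1

Factor powers of 7 from the numerator and denominator of the reduced fraction: 11 = 7^0 · 11 and 63 = 7^1 · 9. Apply v_p(a/b) = v_p(a) − v_p(b): v_7(11/63) = 0 − 1 = -1.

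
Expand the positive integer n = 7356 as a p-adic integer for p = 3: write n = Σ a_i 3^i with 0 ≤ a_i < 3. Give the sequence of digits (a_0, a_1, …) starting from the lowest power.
(a_0, a_1, …) = (0, 1, 1, 2, 0, 0, 1, 0, 1)

Repeated division by 3 gives the digits low-to-high: 7356 = 1·3^1 + 1·3^2 + 2·3^3 + 1·3^6 + 1·3^8. Digit sequence: (0, 1, 1, 2, 0, 0, 1, 0, 1).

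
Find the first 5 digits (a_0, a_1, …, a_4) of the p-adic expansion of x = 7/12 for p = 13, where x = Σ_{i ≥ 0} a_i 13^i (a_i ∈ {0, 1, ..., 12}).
(a_0, …, a_4) = (6, 5, 5, 5, 5)

v_13(7/12) = 0 (numerator and denominator both coprime to 13), so x ∈ ℤ_13^×. Compute digits iteratively via a_i = x_i mod 13, x_{i+1} = (x_i − a_i)/13, with x_0 = x:
  x_0 = 7/12;  a_0 = 6;  x_1 = (x_0 − 6)/13 = -5/12
  x_1 = -5/12;  a_1 = 5;  x_2 = (x_1 − 5)/13 = -5/12
  x_2 = -5/12;  a_2 = 5;  x_3 = (x_2 − 5)/13 = -5/12
  x_3 = -5/12;  a_3 = 5;  x_4 = (x_3 − 5)/13 = -5/12
  x_4 = -5/12;  a_4 = 5;  x_5 = (x_4 − 5)/13 = -5/12
Digits: (6, 5, 5, 5, 5).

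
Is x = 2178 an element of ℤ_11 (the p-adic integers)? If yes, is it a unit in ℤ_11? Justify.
x ∈ ℤ_11 but not a unit; v_11(x) = 2 > 0

ℤ_11 = {x ∈ ℚ_11 : v_11(x) ≥ 0} and ℤ_11^× = {x ∈ ℤ_11 : v_11(x) = 0}. Here v_11(2178) = v_11(num) − v_11(den) = 2; compare against these criteria.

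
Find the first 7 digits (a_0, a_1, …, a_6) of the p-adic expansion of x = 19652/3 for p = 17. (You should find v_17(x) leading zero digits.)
(a_0, …, a_6) = (0, 0, 0, 7, 11, 5, 11)

v_17(19652/3) = 3, so a_0 = ... = a_2 = 0. Factor out: x = 17^3 · u with u = 4/3 a unit in ℤ_17. Expand u iteratively via a_{v+i} = u_i mod 17, u_{i+1} = (u_i − a_{v+i})/17:
  u_0 = 4/3;  a_3 = 7;  u_1 = (u_0 − 7)/17 = -1/3
  u_1 = -1/3;  a_4 = 11;  u_2 = (u_1 − 11)/17 = -2/3
  u_2 = -2/3;  a_5 = 5;  u_3 = (u_2 − 5)/17 = -1/3
  u_3 = -1/3;  a_6 = 11;  u_4 = (u_3 − 11)/17 = -2/3
Digits: (0, 0, 0, 7, 11, 5, 11).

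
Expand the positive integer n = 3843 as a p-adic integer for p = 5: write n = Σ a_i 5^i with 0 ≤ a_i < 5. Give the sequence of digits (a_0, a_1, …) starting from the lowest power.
(a_0, a_1, …) = (3, 3, 3, 0, 1, 1)

Repeated division by 5 gives the digits low-to-high: 3843 = 3 + 3·5^1 + 3·5^2 + 1·5^4 + 1·5^5. Digit sequence: (3, 3, 3, 0, 1, 1).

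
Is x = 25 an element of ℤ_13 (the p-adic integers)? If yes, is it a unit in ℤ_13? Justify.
x ∈ ℤ_13^× (unit); v_13(x) = 0

ℤ_13 = {x ∈ ℚ_13 : v_13(x) ≥ 0} and ℤ_13^× = {x ∈ ℤ_13 : v_13(x) = 0}. Here v_13(25) = v_13(num) − v_13(den) = 0; compare against these criteria.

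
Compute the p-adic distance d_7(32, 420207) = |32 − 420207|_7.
d_7(32, 420207) = 1/16807

Step 1 — x − y = 32 − 420207 = -420175. Step 2 — v_7(-420175) = 5 (factor: -420175 = −(7^5 · 25); the sign does not affect v_p). Step 3 — |x − y|_7 = 7^{-5} = 1/16807.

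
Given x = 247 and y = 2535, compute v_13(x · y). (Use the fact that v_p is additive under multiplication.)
v_13(626145) = 3

v_p(x) = 1 (factor: 247 = 13^1 · 19); v_p(y) = 2 (factor: 2535 = 13^2 · 15). Additivity: v_p(xy) = v_p(x) + v_p(y) = 1 + 2 = 3. (Direct check: xy = 626145 = 13^3 · (285).)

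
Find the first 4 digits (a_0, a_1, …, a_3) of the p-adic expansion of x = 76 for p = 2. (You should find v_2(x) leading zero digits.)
(a_0, …, a_3) = (0, 0, 1, 1)

v_2(76) = 2, so a_0 = ... = a_1 = 0. Factor out: x = 2^2 · u with u = 19 a unit in ℤ_2. Expand u iteratively via a_{v+i} = u_i mod 2, u_{i+1} = (u_i − a_{v+i})/2:
  u_0 = 19;  a_2 = 1;  u_1 = (u_0 − 1)/2 = 9
  u_1 = 9;  a_3 = 1;  u_2 = (u_1 − 1)/2 = 4
Digits: (0, 0, 1, 1).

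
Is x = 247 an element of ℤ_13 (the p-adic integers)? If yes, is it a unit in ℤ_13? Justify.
x ∈ ℤ_13 but not a unit; v_13(x) = 1 > 0

ℤ_13 = {x ∈ ℚ_13 : v_13(x) ≥ 0} and ℤ_13^× = {x ∈ ℤ_13 : v_13(x) = 0}. Here v_13(247) = v_13(num) − v_13(den) = 1; compare against these criteria.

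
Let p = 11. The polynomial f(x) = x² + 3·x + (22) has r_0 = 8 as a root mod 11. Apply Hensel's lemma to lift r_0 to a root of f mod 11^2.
r_1 = 85 (mod 121)

Hensel: r_{i+1} = r_i − f(r_i)·(f′(r_i))^{-1} mod 11^{i+2}, f′(x) = 2x + 3. Iterate:
  r_0 = 8 (mod 11)
  r_1 = 85 (mod 121)
Final: r = 85 satisfies f(r) ≡ 0 mod 11^2.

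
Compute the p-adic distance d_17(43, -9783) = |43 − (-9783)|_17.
d_17(43, -9783) = 1/4913

Step 1 — x − y = 43 − (-9783) = 9826. Step 2 — v_17(9826) = 3 (factor: 9826 = (17^3 · 2); the sign does not affect v_p). Step 3 — |x − y|_17 = 17^{-3} = 1/4913.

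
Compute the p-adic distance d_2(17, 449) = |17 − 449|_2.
d_2(17, 449) = 1/16

Step 1 — x − y = 17 − 449 = -432. Step 2 — v_2(-432) = 4 (factor: -432 = −(2^4 · 27); the sign does not affect v_p). Step 3 — |x − y|_2 = 2^{-4} = 1/16.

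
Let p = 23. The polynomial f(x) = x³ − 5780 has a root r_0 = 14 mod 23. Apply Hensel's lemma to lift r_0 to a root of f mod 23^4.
r_3 = 226863 (mod 279841)

Hensel: r_{i+1} = r_i − f(r_i)/f′(r_i) mod 23^{i+2}, where f′(x) = 3x². Iterate:
  r_0 = 14 (mod 23)
  r_1 = 451 (mod 529)
  r_2 = 7857 (mod 12167)
  r_3 = 226863 (mod 279841)
Final: r = 226863 with f(r) ≡ 0 mod 23^4.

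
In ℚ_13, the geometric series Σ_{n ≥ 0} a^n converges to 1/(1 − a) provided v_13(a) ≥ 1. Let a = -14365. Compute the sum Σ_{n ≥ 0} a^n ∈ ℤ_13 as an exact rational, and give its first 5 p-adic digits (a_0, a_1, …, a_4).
Σ a^n = 1/(1 − a) = 1/14366;  first 5 digits = (1, 0, 6, 6, 9)

v_13(a) = 2 ≥ 1, so the series converges in ℤ_13 to 1/(1 − a) = 1/(1 − (-14365)) = 1/14366. Expand this rational in ℤ_13: compute digits iteratively via d_i = x_i mod 13, x_{i+1} = (x_i − d_i)/13. The first 5 digits are (1, 0, 6, 6, 9).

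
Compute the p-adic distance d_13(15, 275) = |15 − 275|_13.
d_13(15, 275) = 1/13

Step 1 — x − y = 15 − 275 = -260. Step 2 — v_13(-260) = 1 (factor: -260 = −(13^1 · 20); the sign does not affect v_p). Step 3 — |x − y|_13 = 13^{-1} = 1/13.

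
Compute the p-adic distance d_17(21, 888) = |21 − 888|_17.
d_17(21, 888) = 1/289

Step 1 — x − y = 21 − 888 = -867. Step 2 — v_17(-867) = 2 (factor: -867 = −(17^2 · 3); the sign does not affect v_p). Step 3 — |x − y|_17 = 17^{-2} = 1/289.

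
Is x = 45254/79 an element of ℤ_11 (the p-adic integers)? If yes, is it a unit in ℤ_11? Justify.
x ∈ ℤ_11 but not a unit; v_11(x) = 3 > 0

ℤ_11 = {x ∈ ℚ_11 : v_11(x) ≥ 0} and ℤ_11^× = {x ∈ ℤ_11 : v_11(x) = 0}. Here v_11(45254/79) = v_11(num) − v_11(den) = 3; compare against these criteria.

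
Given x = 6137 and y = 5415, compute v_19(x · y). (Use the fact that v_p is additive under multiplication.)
v_19(33231855) = 4

v_p(x) = 2 (factor: 6137 = 19^2 · 17); v_p(y) = 2 (factor: 5415 = 19^2 · 15). Additivity: v_p(xy) = v_p(x) + v_p(y) = 2 + 2 = 4. (Direct check: xy = 33231855 = 19^4 · (255).)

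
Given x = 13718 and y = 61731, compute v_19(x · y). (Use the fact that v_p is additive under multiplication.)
v_19(846825858) = 6

v_p(x) = 3 (factor: 13718 = 19^3 · 2); v_p(y) = 3 (factor: 61731 = 19^3 · 9). Additivity: v_p(xy) = v_p(x) + v_p(y) = 3 + 3 = 6. (Direct check: xy = 846825858 = 19^6 · (18).)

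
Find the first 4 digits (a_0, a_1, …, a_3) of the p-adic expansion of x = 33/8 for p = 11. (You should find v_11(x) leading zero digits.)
(a_0, …, a_3) = (0, 10, 6, 9)

v_11(33/8) = 1, so a_0 = ... = a_0 = 0. Factor out: x = 11^1 · u with u = 3/8 a unit in ℤ_11. Expand u iteratively via a_{v+i} = u_i mod 11, u_{i+1} = (u_i − a_{v+i})/11:
  u_0 = 3/8;  a_1 = 10;  u_1 = (u_0 − 10)/11 = -7/8
  u_1 = -7/8;  a_2 = 6;  u_2 = (u_1 − 6)/11 = -5/8
  u_2 = -5/8;  a_3 = 9;  u_3 = (u_2 − 9)/11 = -7/8
Digits: (0, 10, 6, 9).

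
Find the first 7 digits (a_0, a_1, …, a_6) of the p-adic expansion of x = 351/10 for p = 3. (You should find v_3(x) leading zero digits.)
(a_0, …, a_6) = (0, 0, 0, 1, 1, 0, 2)

v_3(351/10) = 3, so a_0 = ... = a_2 = 0. Factor out: x = 3^3 · u with u = 13/10 a unit in ℤ_3. Expand u iteratively via a_{v+i} = u_i mod 3, u_{i+1} = (u_i − a_{v+i})/3:
  u_0 = 13/10;  a_3 = 1;  u_1 = (u_0 − 1)/3 = 1/10
  u_1 = 1/10;  a_4 = 1;  u_2 = (u_1 − 1)/3 = -3/10
  u_2 = -3/10;  a_5 = 0;  u_3 = (u_2 − 0)/3 = -1/10
  u_3 = -1/10;  a_6 = 2;  u_4 = (u_3 − 2)/3 = -7/10
Digits: (0, 0, 0, 1, 1, 0, 2).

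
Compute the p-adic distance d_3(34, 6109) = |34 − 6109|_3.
d_3(34, 6109) = 1/243

Step 1 — x − y = 34 − 6109 = -6075. Step 2 — v_3(-6075) = 5 (factor: -6075 = −(3^5 · 25); the sign does not affect v_p). Step 3 — |x − y|_3 = 3^{-5} = 1/243.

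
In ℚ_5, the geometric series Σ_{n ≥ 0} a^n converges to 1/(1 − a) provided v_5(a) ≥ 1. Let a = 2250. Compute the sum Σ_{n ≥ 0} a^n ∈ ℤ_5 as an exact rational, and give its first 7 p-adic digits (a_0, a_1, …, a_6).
Σ a^n = 1/(1 − a) = -1/2249;  first 7 digits = (1, 0, 0, 3, 3, 0, 4)

v_5(a) = 3 ≥ 1, so the series converges in ℤ_5 to 1/(1 − a) = 1/(1 − 2250) = -1/2249. Expand this rational in ℤ_5: compute digits iteratively via d_i = x_i mod 5, x_{i+1} = (x_i − d_i)/5. The first 7 digits are (1, 0, 0, 3, 3, 0, 4).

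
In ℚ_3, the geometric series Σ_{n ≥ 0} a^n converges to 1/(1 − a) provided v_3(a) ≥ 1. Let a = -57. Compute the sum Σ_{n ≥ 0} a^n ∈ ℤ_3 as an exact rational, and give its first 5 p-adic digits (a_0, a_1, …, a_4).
Σ a^n = 1/(1 − a) = 1/58;  first 5 digits = (1, 2, 0, 0, 1)

v_3(a) = 1 ≥ 1, so the series converges in ℤ_3 to 1/(1 − a) = 1/(1 − (-57)) = 1/58. Expand this rational in ℤ_3: compute digits iteratively via d_i = x_i mod 3, x_{i+1} = (x_i − d_i)/3. The first 5 digits are (1, 2, 0, 0, 1).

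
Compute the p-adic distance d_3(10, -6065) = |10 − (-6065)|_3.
d_3(10, -6065) = 1/243

Step 1 — x − y = 10 − (-6065) = 6075. Step 2 — v_3(6075) = 5 (factor: 6075 = (3^5 · 25); the sign does not affect v_p). Step 3 — |x − y|_3 = 3^{-5} = 1/243.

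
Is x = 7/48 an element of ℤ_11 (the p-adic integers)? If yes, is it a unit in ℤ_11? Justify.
x ∈ ℤ_11^× (unit); v_11(x) = 0

ℤ_11 = {x ∈ ℚ_11 : v_11(x) ≥ 0} and ℤ_11^× = {x ∈ ℤ_11 : v_11(x) = 0}. Here v_11(7/48) = v_11(num) − v_11(den) = 0; compare against these criteria.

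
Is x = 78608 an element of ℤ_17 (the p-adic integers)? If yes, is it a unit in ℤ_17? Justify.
x ∈ ℤ_17 but not a unit; v_17(x) = 3 > 0

ℤ_17 = {x ∈ ℚ_17 : v_17(x) ≥ 0} and ℤ_17^× = {x ∈ ℤ_17 : v_17(x) = 0}. Here v_17(78608) = v_17(num) − v_17(den) = 3; compare against these criteria.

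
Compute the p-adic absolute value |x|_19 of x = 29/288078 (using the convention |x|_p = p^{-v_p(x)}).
|29/288078|_19 = 6859

Step 1 — compute v_19(x) by factoring powers of 19 out of the numerator and denominator: v_19(29/288078) = -3. Step 2 — apply |x|_p = p^{-v_p(x)} = 19^{3} = 6859.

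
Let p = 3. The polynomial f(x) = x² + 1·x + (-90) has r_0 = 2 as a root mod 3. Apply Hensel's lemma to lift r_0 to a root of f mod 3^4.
r_3 = 71 (mod 81)

Hensel: r_{i+1} = r_i − f(r_i)·(f′(r_i))^{-1} mod 3^{i+2}, f′(x) = 2x + 1. Iterate:
  r_0 = 2 (mod 3)
  r_1 = 8 (mod 9)
  r_2 = 17 (mod 27)
  r_3 = 71 (mod 81)
Final: r = 71 satisfies f(r) ≡ 0 mod 3^4.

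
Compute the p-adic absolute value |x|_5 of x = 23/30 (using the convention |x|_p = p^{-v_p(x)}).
|23/30|_5 = 5

Step 1 — compute v_5(x) by factoring powers of 5 out of the numerator and denominator: v_5(23/30) = -1. Step 2 — apply |x|_p = p^{-v_p(x)} = 5^{1} = 5.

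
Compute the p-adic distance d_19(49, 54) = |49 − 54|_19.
d_19(49, 54) = 1

Step 1 — x − y = 49 − 54 = -5. Step 2 — v_19(-5) = 0 (factor: -5 = −(19^0 · 5); the sign does not affect v_p). Step 3 — |x − y|_19 = 19^{0} = 1.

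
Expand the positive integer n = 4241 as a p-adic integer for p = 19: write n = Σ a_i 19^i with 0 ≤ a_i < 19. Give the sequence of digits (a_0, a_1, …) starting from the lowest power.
(a_0, a_1, …) = (4, 14, 11)

Repeated division by 19 gives the digits low-to-high: 4241 = 4 + 14·19^1 + 11·19^2. Digit sequence: (4, 14, 11).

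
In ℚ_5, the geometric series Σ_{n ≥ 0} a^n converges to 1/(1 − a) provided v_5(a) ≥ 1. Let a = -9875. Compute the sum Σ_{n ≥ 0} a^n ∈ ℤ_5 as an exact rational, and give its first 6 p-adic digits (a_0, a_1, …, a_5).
Σ a^n = 1/(1 − a) = 1/9876;  first 6 digits = (1, 0, 0, 1, 4, 1)

v_5(a) = 3 ≥ 1, so the series converges in ℤ_5 to 1/(1 − a) = 1/(1 − (-9875)) = 1/9876. Expand this rational in ℤ_5: compute digits iteratively via d_i = x_i mod 5, x_{i+1} = (x_i − d_i)/5. The first 6 digits are (1, 0, 0, 1, 4, 1).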